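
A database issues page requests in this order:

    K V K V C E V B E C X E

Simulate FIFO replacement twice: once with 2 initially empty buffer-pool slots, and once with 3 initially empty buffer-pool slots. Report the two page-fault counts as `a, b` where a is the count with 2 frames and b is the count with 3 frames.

2 frames: F F . . F F F F F F F F → 10 faults.
3 frames: F F . . F F . F . . F . → 6 faults.
6 < 10: adding a frame reduced faults, as is typical.

10, 6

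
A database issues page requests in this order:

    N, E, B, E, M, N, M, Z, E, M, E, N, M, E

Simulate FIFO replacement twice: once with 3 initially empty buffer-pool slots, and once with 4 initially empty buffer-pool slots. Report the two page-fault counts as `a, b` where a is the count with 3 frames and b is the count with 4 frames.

9, 7

3 frames: F F F . F F . F F F . F . . → 9 faults.
4 frames: F F F . F . . F . . . F . F → 7 faults.
7 < 9: adding a frame reduced faults, as is typical.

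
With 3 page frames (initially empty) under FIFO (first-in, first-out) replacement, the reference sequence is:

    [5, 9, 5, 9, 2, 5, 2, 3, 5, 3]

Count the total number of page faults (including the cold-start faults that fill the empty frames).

5 → fault, frames {5}
9 → fault, frames {5,9}
5 → hit
9 → hit
2 → fault, frames {5,9,2}
5 → hit
2 → hit
3 → fault, evict 5, frames {9,2,3}
5 → fault, evict 9, frames {2,3,5}
3 → hit
Page faults: 5.

5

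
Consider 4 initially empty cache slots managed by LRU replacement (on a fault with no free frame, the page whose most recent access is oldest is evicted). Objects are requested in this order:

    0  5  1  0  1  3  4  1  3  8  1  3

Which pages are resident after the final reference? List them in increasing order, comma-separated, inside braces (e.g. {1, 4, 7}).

{1, 3, 4, 8}

0 → fault, frames {0}
5 → fault, frames {0,5}
1 → fault, frames {0,5,1}
0 → hit
1 → hit
3 → fault, frames {5,0,1,3}
4 → fault, evict 5, frames {0,1,3,4}
1 → hit
3 → hit
8 → fault, evict 0, frames {4,1,3,8}
1 → hit
3 → hit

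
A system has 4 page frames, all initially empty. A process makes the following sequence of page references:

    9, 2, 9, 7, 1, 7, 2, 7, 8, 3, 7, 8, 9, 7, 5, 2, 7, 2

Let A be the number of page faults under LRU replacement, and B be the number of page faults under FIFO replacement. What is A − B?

-1

Under LRU: F F . F F . . . F F . . F . F F . . → 9 faults.
Under FIFO: F F . F F . . . F F . . F F F F . . → 10 faults.
A − B = 9 − 10 = -1.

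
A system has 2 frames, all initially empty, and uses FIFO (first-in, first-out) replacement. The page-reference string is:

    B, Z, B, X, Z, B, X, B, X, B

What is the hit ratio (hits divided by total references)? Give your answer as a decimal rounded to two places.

B → fault, frames {B}
Z → fault, frames {B,Z}
B → hit
X → fault, evict B, frames {Z,X}
Z → hit
B → fault, evict Z, frames {X,B}
X → hit
B → hit
X → hit
B → hit
Hits: 6 of 10 references → 6/10 = 0.6000.

0.60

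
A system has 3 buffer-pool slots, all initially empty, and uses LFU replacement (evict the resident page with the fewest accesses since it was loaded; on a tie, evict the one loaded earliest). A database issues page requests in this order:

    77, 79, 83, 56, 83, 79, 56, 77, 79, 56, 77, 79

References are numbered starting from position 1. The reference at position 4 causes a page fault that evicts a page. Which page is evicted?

77

pos 1: 77 -> miss, frames (77)
pos 2: 79 -> miss, frames (77 79)
pos 3: 83 -> miss, frames (77 79 83)
pos 4: 56 -> miss, evict 77, frames (79 83 56)
At position 4, page 77 is evicted.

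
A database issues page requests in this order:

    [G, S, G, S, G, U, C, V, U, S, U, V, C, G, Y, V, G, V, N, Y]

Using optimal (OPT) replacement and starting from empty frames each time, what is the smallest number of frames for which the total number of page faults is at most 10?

3

f=1: 20 faults
f=2: 13 faults
f=3: 9 faults
f=4: 8 faults
f=5: 7 faults
f=6: 7 faults
f=7: 7 faults
Smallest f with faults ≤ 10 is 3.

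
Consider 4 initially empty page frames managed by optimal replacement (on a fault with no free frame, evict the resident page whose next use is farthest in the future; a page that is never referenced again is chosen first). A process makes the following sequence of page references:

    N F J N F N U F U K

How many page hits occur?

N → fault, frames [N]
F → fault, frames [N, F]
J → fault, frames [N, F, J]
N → hit
F → hit
N → hit
U → fault, frames [N, F, J, U]
F → hit
U → hit
K → fault, evict U, frames [N, F, J, K]
Hits: 5.

5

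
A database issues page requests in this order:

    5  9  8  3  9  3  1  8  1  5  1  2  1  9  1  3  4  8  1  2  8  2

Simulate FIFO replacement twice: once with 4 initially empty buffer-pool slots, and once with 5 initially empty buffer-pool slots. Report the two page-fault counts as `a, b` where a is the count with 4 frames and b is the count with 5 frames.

4 frames: F F F F . . F . . F . F . F . F F F F F . . → 13 faults.
5 frames: F F F F . . F . . . . F . . . . F . . . . . → 7 faults.
7 < 13: adding a frame reduced faults, as is typical.

13, 7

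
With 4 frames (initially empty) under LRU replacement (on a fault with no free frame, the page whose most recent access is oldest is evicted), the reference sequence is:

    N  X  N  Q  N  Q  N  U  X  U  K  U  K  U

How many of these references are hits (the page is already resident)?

9

N -> fault, frames {N}
X -> fault, frames {N,X}
N -> hit
Q -> fault, frames {X,N,Q}
N -> hit
Q -> hit
N -> hit
U -> fault, frames {X,Q,N,U}
X -> hit
U -> hit
K -> fault, evict Q, frames {N,X,U,K}
U -> hit
K -> hit
U -> hit
Hits: 9.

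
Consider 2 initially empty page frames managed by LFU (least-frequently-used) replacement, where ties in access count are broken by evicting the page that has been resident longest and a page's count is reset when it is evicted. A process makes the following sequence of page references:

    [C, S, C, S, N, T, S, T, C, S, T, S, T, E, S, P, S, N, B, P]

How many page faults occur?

11

C: miss, frames [C]
S: miss, frames [C, S]
C: hit
S: hit
N: miss, evict C, frames [S, N]
T: miss, evict N, frames [S, T]
S: hit
T: hit
C: miss, evict T, frames [S, C]
S: hit
T: miss, evict C, frames [S, T]
S: hit
T: hit
E: miss, evict T, frames [S, E]
S: hit
P: miss, evict E, frames [S, P]
S: hit
N: miss, evict P, frames [S, N]
B: miss, evict N, frames [S, B]
P: miss, evict B, frames [S, P]
Page faults: 11.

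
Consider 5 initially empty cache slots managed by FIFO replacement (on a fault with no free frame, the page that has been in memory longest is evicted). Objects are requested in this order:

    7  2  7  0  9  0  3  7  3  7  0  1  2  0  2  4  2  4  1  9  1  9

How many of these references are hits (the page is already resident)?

7 → miss, frames (7)
2 → miss, frames (7 2)
7 → hit
0 → miss, frames (7 2 0)
9 → miss, frames (7 2 0 9)
0 → hit
3 → miss, frames (7 2 0 9 3)
7 → hit
3 → hit
7 → hit
0 → hit
1 → miss, evict 7, frames (2 0 9 3 1)
2 → hit
0 → hit
2 → hit
4 → miss, evict 2, frames (0 9 3 1 4)
2 → miss, evict 0, frames (9 3 1 4 2)
4 → hit
1 → hit
9 → hit
1 → hit
9 → hit
Hits: 14.

14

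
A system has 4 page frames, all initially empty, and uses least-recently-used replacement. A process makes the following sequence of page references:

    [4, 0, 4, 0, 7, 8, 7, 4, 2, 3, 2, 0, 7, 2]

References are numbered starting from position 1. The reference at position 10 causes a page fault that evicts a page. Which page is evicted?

8

pos 1: 4 -> miss, frames {4}
pos 2: 0 -> miss, frames {4,0}
pos 3: 4 -> hit
pos 4: 0 -> hit
pos 5: 7 -> miss, frames {4,0,7}
pos 6: 8 -> miss, frames {4,0,7,8}
pos 7: 7 -> hit
pos 8: 4 -> hit
pos 9: 2 -> miss, evict 0, frames {8,7,4,2}
pos 10: 3 -> miss, evict 8, frames {7,4,2,3}
At position 10, page 8 is evicted.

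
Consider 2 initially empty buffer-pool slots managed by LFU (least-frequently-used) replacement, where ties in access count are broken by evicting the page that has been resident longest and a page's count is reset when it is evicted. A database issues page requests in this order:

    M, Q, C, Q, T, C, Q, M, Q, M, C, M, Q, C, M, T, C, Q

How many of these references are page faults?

12

M -> miss, frames [M]
Q -> miss, frames [M, Q]
C -> miss, evict M, frames [Q, C]
Q -> hit
T -> miss, evict C, frames [Q, T]
C -> miss, evict T, frames [Q, C]
Q -> hit
M -> miss, evict C, frames [Q, M]
Q -> hit
M -> hit
C -> miss, evict M, frames [Q, C]
M -> miss, evict C, frames [Q, M]
Q -> hit
C -> miss, evict M, frames [Q, C]
M -> miss, evict C, frames [Q, M]
T -> miss, evict M, frames [Q, T]
C -> miss, evict T, frames [Q, C]
Q -> hit
Page faults: 12.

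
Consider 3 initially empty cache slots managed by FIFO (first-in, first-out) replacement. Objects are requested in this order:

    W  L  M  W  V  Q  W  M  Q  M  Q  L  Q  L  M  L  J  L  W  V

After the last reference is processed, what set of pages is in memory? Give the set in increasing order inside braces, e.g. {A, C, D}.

{J, V, W}

W -> miss, frames [W]
L -> miss, frames [W, L]
M -> miss, frames [W, L, M]
W -> hit
V -> miss, evict W, frames [L, M, V]
Q -> miss, evict L, frames [M, V, Q]
W -> miss, evict M, frames [V, Q, W]
M -> miss, evict V, frames [Q, W, M]
Q -> hit
M -> hit
Q -> hit
L -> miss, evict Q, frames [W, M, L]
Q -> miss, evict W, frames [M, L, Q]
L -> hit
M -> hit
L -> hit
J -> miss, evict M, frames [L, Q, J]
L -> hit
W -> miss, evict L, frames [Q, J, W]
V -> miss, evict Q, frames [J, W, V]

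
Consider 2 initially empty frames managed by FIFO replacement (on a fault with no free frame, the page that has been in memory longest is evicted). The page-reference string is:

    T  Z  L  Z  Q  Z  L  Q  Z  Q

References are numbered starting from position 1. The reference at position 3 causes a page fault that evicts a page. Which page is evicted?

pos 1: T → miss, frames (T)
pos 2: Z → miss, frames (T Z)
pos 3: L → miss, evict T, frames (Z L)
At position 3, page T is evicted.

T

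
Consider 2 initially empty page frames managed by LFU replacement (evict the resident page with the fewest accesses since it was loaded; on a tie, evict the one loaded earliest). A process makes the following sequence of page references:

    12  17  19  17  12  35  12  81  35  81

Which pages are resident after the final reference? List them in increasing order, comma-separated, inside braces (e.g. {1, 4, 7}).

12: fault, frames {12}
17: fault, frames {12,17}
19: fault, evict 12, frames {17,19}
17: hit
12: fault, evict 19, frames {17,12}
35: fault, evict 12, frames {17,35}
12: fault, evict 35, frames {17,12}
81: fault, evict 12, frames {17,81}
35: fault, evict 81, frames {17,35}
81: fault, evict 35, frames {17,81}

{17, 81}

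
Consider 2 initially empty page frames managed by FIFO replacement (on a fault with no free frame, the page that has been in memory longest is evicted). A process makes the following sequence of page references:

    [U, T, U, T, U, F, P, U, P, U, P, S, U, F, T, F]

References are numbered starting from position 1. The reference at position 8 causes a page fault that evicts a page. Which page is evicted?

pos 1: U → fault, frames {U}
pos 2: T → fault, frames {U,T}
pos 3: U → hit
pos 4: T → hit
pos 5: U → hit
pos 6: F → fault, evict U, frames {T,F}
pos 7: P → fault, evict T, frames {F,P}
pos 8: U → fault, evict F, frames {P,U}
At position 8, page F is evicted.

F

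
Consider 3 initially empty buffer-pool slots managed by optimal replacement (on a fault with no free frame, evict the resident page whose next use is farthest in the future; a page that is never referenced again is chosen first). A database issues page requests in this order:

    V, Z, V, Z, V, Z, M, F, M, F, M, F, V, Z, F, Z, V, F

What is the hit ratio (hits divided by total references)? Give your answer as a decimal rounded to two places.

V: fault, frames {V}
Z: fault, frames {V,Z}
V: hit
Z: hit
V: hit
Z: hit
M: fault, frames {V,Z,M}
F: fault, evict Z, frames {V,M,F}
M: hit
F: hit
M: hit
F: hit
V: hit
Z: fault, evict M, frames {V,F,Z}
F: hit
Z: hit
V: hit
F: hit
Hits: 13 of 18 references → 13/18 = 0.7222.

0.72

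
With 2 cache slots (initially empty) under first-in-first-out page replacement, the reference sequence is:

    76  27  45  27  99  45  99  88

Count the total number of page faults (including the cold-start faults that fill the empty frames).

5

76 → miss, frames [76]
27 → miss, frames [76, 27]
45 → miss, evict 76, frames [27, 45]
27 → hit
99 → miss, evict 27, frames [45, 99]
45 → hit
99 → hit
88 → miss, evict 45, frames [99, 88]
Page faults: 5.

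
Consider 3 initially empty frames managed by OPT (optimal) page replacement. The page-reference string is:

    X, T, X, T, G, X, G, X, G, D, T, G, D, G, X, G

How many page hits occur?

11

X: fault, frames [X]
T: fault, frames [X, T]
X: hit
T: hit
G: fault, frames [X, T, G]
X: hit
G: hit
X: hit
G: hit
D: fault, evict X, frames [T, G, D]
T: hit
G: hit
D: hit
G: hit
X: fault, evict D, frames [T, G, X]
G: hit
Hits: 11.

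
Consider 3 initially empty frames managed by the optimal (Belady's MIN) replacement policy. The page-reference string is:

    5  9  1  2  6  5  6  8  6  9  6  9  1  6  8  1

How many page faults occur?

5 -> fault, frames (5)
9 -> fault, frames (5 9)
1 -> fault, frames (5 9 1)
2 -> fault, evict 1, frames (5 9 2)
6 -> fault, evict 2, frames (5 9 6)
5 -> hit
6 -> hit
8 -> fault, evict 5, frames (9 6 8)
6 -> hit
9 -> hit
6 -> hit
9 -> hit
1 -> fault, evict 9, frames (6 8 1)
6 -> hit
8 -> hit
1 -> hit
Page faults: 7.

7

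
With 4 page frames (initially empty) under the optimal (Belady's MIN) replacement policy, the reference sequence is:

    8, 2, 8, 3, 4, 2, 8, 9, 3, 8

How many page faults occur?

5

8: miss, frames [8]
2: miss, frames [8, 2]
8: hit
3: miss, frames [8, 2, 3]
4: miss, frames [8, 2, 3, 4]
2: hit
8: hit
9: miss, evict 4, frames [8, 2, 3, 9]
3: hit
8: hit
Page faults: 5.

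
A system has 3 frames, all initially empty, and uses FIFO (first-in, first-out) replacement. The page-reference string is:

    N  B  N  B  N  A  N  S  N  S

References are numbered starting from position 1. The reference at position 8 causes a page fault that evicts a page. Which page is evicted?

N

pos 1: N → miss, frames (N)
pos 2: B → miss, frames (N B)
pos 3: N → hit
pos 4: B → hit
pos 5: N → hit
pos 6: A → miss, frames (N B A)
pos 7: N → hit
pos 8: S → miss, evict N, frames (B A S)
At position 8, page N is evicted.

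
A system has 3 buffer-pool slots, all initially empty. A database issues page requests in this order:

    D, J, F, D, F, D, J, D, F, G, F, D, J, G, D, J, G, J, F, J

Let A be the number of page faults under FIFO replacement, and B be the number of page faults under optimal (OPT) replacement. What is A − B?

Under FIFO: F F F . . . . . . F . F F . . . . . F . → 7 faults.
Under OPT: F F F . . . . . . F . . F . . . . . F . → 6 faults.
A − B = 7 − 6 = 1.

1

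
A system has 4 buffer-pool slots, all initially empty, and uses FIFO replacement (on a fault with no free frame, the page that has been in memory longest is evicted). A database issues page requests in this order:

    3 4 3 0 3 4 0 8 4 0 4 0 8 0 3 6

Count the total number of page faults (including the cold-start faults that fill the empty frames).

3: fault, frames {3}
4: fault, frames {3,4}
3: hit
0: fault, frames {3,4,0}
3: hit
4: hit
0: hit
8: fault, frames {3,4,0,8}
4: hit
0: hit
4: hit
0: hit
8: hit
0: hit
3: hit
6: fault, evict 3, frames {4,0,8,6}
Page faults: 5.

5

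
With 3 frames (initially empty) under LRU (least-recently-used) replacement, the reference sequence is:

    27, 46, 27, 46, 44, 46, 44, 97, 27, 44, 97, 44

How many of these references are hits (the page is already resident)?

7

27 -> fault, frames {27}
46 -> fault, frames {27,46}
27 -> hit
46 -> hit
44 -> fault, frames {27,46,44}
46 -> hit
44 -> hit
97 -> fault, evict 27, frames {46,44,97}
27 -> fault, evict 46, frames {44,97,27}
44 -> hit
97 -> hit
44 -> hit
Hits: 7.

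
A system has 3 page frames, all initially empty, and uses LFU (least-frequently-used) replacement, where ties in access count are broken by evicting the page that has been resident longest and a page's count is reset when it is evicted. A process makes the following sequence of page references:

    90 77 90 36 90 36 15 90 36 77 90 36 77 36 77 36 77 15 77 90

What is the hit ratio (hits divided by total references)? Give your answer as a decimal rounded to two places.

90 -> miss, frames {90}
77 -> miss, frames {90,77}
90 -> hit
36 -> miss, frames {90,77,36}
90 -> hit
36 -> hit
15 -> miss, evict 77, frames {90,36,15}
90 -> hit
36 -> hit
77 -> miss, evict 15, frames {90,36,77}
90 -> hit
36 -> hit
77 -> hit
36 -> hit
77 -> hit
36 -> hit
77 -> hit
15 -> miss, evict 77, frames {90,36,15}
77 -> miss, evict 15, frames {90,36,77}
90 -> hit
Hits: 13 of 20 references → 13/20 = 0.6500.

0.65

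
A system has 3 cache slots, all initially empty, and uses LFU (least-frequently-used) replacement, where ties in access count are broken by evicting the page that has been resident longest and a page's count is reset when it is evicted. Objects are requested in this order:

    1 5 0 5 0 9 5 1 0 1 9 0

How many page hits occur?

1: miss, frames {1}
5: miss, frames {1,5}
0: miss, frames {1,5,0}
5: hit
0: hit
9: miss, evict 1, frames {5,0,9}
5: hit
1: miss, evict 9, frames {5,0,1}
0: hit
1: hit
9: miss, evict 1, frames {5,0,9}
0: hit
Hits: 6.

6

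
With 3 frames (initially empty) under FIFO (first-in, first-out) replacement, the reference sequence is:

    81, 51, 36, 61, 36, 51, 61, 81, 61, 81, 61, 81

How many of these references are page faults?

81 -> miss, frames {81}
51 -> miss, frames {81,51}
36 -> miss, frames {81,51,36}
61 -> miss, evict 81, frames {51,36,61}
36 -> hit
51 -> hit
61 -> hit
81 -> miss, evict 51, frames {36,61,81}
61 -> hit
81 -> hit
61 -> hit
81 -> hit
Page faults: 5.

5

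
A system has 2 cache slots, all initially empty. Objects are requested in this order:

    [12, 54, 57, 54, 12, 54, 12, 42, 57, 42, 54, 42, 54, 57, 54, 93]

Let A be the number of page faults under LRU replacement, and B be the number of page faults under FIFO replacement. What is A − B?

Under LRU: F F F . F . . F F . F . . F . F → 9 faults.
Under FIFO: F F F . F F . F F . F F . F F F → 12 faults.
A − B = 9 − 12 = -3.

-3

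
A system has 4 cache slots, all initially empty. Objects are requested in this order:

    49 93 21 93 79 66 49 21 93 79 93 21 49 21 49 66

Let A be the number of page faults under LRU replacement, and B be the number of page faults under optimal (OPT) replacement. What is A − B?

Under LRU: F F F . F F F F F F . . . . . F → 10 faults.
Under OPT: F F F . F F . . . F . . . . . F → 7 faults.
A − B = 10 − 7 = 3.

3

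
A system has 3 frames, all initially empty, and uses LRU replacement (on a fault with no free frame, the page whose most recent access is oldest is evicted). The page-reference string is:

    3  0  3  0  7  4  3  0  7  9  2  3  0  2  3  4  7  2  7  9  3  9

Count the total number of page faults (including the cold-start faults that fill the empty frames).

3: miss, frames {3}
0: miss, frames {3,0}
3: hit
0: hit
7: miss, frames {3,0,7}
4: miss, evict 3, frames {0,7,4}
3: miss, evict 0, frames {7,4,3}
0: miss, evict 7, frames {4,3,0}
7: miss, evict 4, frames {3,0,7}
9: miss, evict 3, frames {0,7,9}
2: miss, evict 0, frames {7,9,2}
3: miss, evict 7, frames {9,2,3}
0: miss, evict 9, frames {2,3,0}
2: hit
3: hit
4: miss, evict 0, frames {2,3,4}
7: miss, evict 2, frames {3,4,7}
2: miss, evict 3, frames {4,7,2}
7: hit
9: miss, evict 4, frames {2,7,9}
3: miss, evict 2, frames {7,9,3}
9: hit
Page faults: 16.

16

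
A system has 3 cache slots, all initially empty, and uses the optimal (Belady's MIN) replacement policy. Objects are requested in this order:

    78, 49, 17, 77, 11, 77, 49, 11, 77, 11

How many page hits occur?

78 → miss, frames {78}
49 → miss, frames {78,49}
17 → miss, frames {78,49,17}
77 → miss, evict 17, frames {78,49,77}
11 → miss, evict 78, frames {49,77,11}
77 → hit
49 → hit
11 → hit
77 → hit
11 → hit
Hits: 5.

5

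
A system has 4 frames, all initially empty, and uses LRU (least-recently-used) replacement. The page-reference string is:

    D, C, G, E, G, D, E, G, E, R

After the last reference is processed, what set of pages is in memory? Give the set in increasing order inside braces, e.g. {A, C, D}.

D: fault, frames [D]
C: fault, frames [D, C]
G: fault, frames [D, C, G]
E: fault, frames [D, C, G, E]
G: hit
D: hit
E: hit
G: hit
E: hit
R: fault, evict C, frames [D, G, E, R]

{D, E, G, R}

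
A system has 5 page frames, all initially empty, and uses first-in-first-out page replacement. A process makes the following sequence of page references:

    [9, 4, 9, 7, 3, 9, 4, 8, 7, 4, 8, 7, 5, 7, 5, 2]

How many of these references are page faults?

9 → fault, frames (9)
4 → fault, frames (9 4)
9 → hit
7 → fault, frames (9 4 7)
3 → fault, frames (9 4 7 3)
9 → hit
4 → hit
8 → fault, frames (9 4 7 3 8)
7 → hit
4 → hit
8 → hit
7 → hit
5 → fault, evict 9, frames (4 7 3 8 5)
7 → hit
5 → hit
2 → fault, evict 4, frames (7 3 8 5 2)
Page faults: 7.

7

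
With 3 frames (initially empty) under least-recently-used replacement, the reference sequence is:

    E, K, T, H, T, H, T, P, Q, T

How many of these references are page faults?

6

E → fault, frames (E)
K → fault, frames (E K)
T → fault, frames (E K T)
H → fault, evict E, frames (K T H)
T → hit
H → hit
T → hit
P → fault, evict K, frames (H T P)
Q → fault, evict H, frames (T P Q)
T → hit
Page faults: 6.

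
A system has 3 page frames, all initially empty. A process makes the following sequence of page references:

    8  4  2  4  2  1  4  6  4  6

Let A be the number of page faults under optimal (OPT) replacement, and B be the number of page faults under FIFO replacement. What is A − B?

-1

Under OPT: F F F . . F . F . . → 5 faults.
Under FIFO: F F F . . F . F F . → 6 faults.
A − B = 5 − 6 = -1.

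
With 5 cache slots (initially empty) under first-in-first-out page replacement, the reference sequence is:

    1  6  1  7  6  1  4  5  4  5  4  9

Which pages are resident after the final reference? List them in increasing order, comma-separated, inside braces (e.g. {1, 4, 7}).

1 → fault, frames {1}
6 → fault, frames {1,6}
1 → hit
7 → fault, frames {1,6,7}
6 → hit
1 → hit
4 → fault, frames {1,6,7,4}
5 → fault, frames {1,6,7,4,5}
4 → hit
5 → hit
4 → hit
9 → fault, evict 1, frames {6,7,4,5,9}

{4, 5, 6, 7, 9}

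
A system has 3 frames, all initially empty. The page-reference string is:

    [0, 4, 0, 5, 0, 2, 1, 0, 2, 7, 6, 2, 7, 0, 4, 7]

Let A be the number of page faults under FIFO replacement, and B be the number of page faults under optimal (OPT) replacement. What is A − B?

3

Under FIFO: F F . F . F F F . F F F . F F F → 12 faults.
Under OPT: F F . F . F F . . F F . . F F . → 9 faults.
A − B = 12 − 9 = 3.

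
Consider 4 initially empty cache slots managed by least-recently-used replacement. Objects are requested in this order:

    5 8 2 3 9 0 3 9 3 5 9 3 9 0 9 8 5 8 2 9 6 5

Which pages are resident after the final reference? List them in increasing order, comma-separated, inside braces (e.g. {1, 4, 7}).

5: miss, frames {5}
8: miss, frames {5,8}
2: miss, frames {5,8,2}
3: miss, frames {5,8,2,3}
9: miss, evict 5, frames {8,2,3,9}
0: miss, evict 8, frames {2,3,9,0}
3: hit
9: hit
3: hit
5: miss, evict 2, frames {0,9,3,5}
9: hit
3: hit
9: hit
0: hit
9: hit
8: miss, evict 5, frames {3,0,9,8}
5: miss, evict 3, frames {0,9,8,5}
8: hit
2: miss, evict 0, frames {9,5,8,2}
9: hit
6: miss, evict 5, frames {8,2,9,6}
5: miss, evict 8, frames {2,9,6,5}

{2, 5, 6, 9}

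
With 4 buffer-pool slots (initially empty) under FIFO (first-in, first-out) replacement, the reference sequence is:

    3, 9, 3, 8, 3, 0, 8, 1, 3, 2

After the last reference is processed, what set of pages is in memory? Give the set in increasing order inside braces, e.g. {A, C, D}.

{0, 1, 2, 3}

3: fault, frames (3)
9: fault, frames (3 9)
3: hit
8: fault, frames (3 9 8)
3: hit
0: fault, frames (3 9 8 0)
8: hit
1: fault, evict 3, frames (9 8 0 1)
3: fault, evict 9, frames (8 0 1 3)
2: fault, evict 8, frames (0 1 3 2)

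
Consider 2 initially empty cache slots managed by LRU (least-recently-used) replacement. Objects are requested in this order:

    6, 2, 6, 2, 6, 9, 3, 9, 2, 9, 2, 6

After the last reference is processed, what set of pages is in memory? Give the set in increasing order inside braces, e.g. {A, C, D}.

6 → fault, frames [6]
2 → fault, frames [6, 2]
6 → hit
2 → hit
6 → hit
9 → fault, evict 2, frames [6, 9]
3 → fault, evict 6, frames [9, 3]
9 → hit
2 → fault, evict 3, frames [9, 2]
9 → hit
2 → hit
6 → fault, evict 9, frames [2, 6]

{2, 6}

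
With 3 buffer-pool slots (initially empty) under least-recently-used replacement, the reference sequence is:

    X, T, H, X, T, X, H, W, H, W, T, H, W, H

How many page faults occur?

X -> miss, frames {X}
T -> miss, frames {X,T}
H -> miss, frames {X,T,H}
X -> hit
T -> hit
X -> hit
H -> hit
W -> miss, evict T, frames {X,H,W}
H -> hit
W -> hit
T -> miss, evict X, frames {H,W,T}
H -> hit
W -> hit
H -> hit
Page faults: 5.

5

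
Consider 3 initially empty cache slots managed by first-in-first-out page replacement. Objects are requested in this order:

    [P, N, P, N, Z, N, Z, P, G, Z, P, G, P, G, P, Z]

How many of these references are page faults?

5

P: miss, frames {P}
N: miss, frames {P,N}
P: hit
N: hit
Z: miss, frames {P,N,Z}
N: hit
Z: hit
P: hit
G: miss, evict P, frames {N,Z,G}
Z: hit
P: miss, evict N, frames {Z,G,P}
G: hit
P: hit
G: hit
P: hit
Z: hit
Page faults: 5.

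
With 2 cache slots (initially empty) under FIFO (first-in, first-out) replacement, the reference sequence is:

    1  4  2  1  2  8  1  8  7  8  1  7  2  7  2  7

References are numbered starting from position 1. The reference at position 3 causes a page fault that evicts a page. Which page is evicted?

pos 1: 1 → fault, frames {1}
pos 2: 4 → fault, frames {1,4}
pos 3: 2 → fault, evict 1, frames {4,2}
At position 3, page 1 is evicted.

1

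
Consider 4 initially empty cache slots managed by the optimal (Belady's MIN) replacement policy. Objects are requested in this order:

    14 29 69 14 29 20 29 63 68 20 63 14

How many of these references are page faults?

14: fault, frames [14]
29: fault, frames [14, 29]
69: fault, frames [14, 29, 69]
14: hit
29: hit
20: fault, frames [14, 29, 69, 20]
29: hit
63: fault, evict 69, frames [14, 29, 20, 63]
68: fault, evict 29, frames [14, 20, 63, 68]
20: hit
63: hit
14: hit
Page faults: 6.

6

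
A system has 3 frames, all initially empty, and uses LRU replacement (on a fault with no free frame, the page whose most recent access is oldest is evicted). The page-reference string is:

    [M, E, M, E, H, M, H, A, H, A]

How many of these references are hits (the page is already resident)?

6

M: miss, frames [M]
E: miss, frames [M, E]
M: hit
E: hit
H: miss, frames [M, E, H]
M: hit
H: hit
A: miss, evict E, frames [M, H, A]
H: hit
A: hit
Hits: 6.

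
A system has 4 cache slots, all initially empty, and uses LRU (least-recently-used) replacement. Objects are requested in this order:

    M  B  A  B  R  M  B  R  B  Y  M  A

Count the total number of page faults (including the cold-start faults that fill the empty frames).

6

M -> fault, frames (M)
B -> fault, frames (M B)
A -> fault, frames (M B A)
B -> hit
R -> fault, frames (M A B R)
M -> hit
B -> hit
R -> hit
B -> hit
Y -> fault, evict A, frames (M R B Y)
M -> hit
A -> fault, evict R, frames (B Y M A)
Page faults: 6.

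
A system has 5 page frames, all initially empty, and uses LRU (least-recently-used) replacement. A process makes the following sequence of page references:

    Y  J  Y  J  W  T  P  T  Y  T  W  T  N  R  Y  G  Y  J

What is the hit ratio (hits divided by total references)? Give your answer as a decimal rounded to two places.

Y → fault, frames (Y)
J → fault, frames (Y J)
Y → hit
J → hit
W → fault, frames (Y J W)
T → fault, frames (Y J W T)
P → fault, frames (Y J W T P)
T → hit
Y → hit
T → hit
W → hit
T → hit
N → fault, evict J, frames (P Y W T N)
R → fault, evict P, frames (Y W T N R)
Y → hit
G → fault, evict W, frames (T N R Y G)
Y → hit
J → fault, evict T, frames (N R G Y J)
Hits: 9 of 18 references → 9/18 = 0.5000.

0.50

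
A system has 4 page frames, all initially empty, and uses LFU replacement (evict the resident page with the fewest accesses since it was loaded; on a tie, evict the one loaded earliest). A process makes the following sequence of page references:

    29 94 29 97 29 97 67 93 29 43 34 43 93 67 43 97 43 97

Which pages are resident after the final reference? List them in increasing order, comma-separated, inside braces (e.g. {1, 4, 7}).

{29, 43, 67, 97}

29 -> fault, frames {29}
94 -> fault, frames {29,94}
29 -> hit
97 -> fault, frames {29,94,97}
29 -> hit
97 -> hit
67 -> fault, frames {29,94,97,67}
93 -> fault, evict 94, frames {29,97,67,93}
29 -> hit
43 -> fault, evict 67, frames {29,97,93,43}
34 -> fault, evict 93, frames {29,97,43,34}
43 -> hit
93 -> fault, evict 34, frames {29,97,43,93}
67 -> fault, evict 93, frames {29,97,43,67}
43 -> hit
97 -> hit
43 -> hit
97 -> hit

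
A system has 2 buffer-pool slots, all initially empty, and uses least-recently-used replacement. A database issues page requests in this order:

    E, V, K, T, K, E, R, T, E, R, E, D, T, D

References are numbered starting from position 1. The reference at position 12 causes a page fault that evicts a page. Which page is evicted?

pos 1: E → fault, frames [E]
pos 2: V → fault, frames [E, V]
pos 3: K → fault, evict E, frames [V, K]
pos 4: T → fault, evict V, frames [K, T]
pos 5: K → hit
pos 6: E → fault, evict T, frames [K, E]
pos 7: R → fault, evict K, frames [E, R]
pos 8: T → fault, evict E, frames [R, T]
pos 9: E → fault, evict R, frames [T, E]
pos 10: R → fault, evict T, frames [E, R]
pos 11: E → hit
pos 12: D → fault, evict R, frames [E, D]
At position 12, page R is evicted.

R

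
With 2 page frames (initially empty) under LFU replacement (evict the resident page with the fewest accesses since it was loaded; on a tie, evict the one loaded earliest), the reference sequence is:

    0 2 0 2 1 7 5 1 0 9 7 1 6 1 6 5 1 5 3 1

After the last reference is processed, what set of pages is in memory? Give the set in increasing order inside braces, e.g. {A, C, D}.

0 -> miss, frames (0)
2 -> miss, frames (0 2)
0 -> hit
2 -> hit
1 -> miss, evict 0, frames (2 1)
7 -> miss, evict 1, frames (2 7)
5 -> miss, evict 7, frames (2 5)
1 -> miss, evict 5, frames (2 1)
0 -> miss, evict 1, frames (2 0)
9 -> miss, evict 0, frames (2 9)
7 -> miss, evict 9, frames (2 7)
1 -> miss, evict 7, frames (2 1)
6 -> miss, evict 1, frames (2 6)
1 -> miss, evict 6, frames (2 1)
6 -> miss, evict 1, frames (2 6)
5 -> miss, evict 6, frames (2 5)
1 -> miss, evict 5, frames (2 1)
5 -> miss, evict 1, frames (2 5)
3 -> miss, evict 5, frames (2 3)
1 -> miss, evict 3, frames (2 1)

{1, 2}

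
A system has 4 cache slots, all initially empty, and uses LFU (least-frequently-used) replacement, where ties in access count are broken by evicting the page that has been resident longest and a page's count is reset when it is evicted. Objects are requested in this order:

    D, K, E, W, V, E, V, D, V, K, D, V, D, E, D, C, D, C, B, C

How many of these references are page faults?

D -> fault, frames {D}
K -> fault, frames {D,K}
E -> fault, frames {D,K,E}
W -> fault, frames {D,K,E,W}
V -> fault, evict D, frames {K,E,W,V}
E -> hit
V -> hit
D -> fault, evict K, frames {E,W,V,D}
V -> hit
K -> fault, evict W, frames {E,V,D,K}
D -> hit
V -> hit
D -> hit
E -> hit
D -> hit
C -> fault, evict K, frames {E,V,D,C}
D -> hit
C -> hit
B -> fault, evict C, frames {E,V,D,B}
C -> fault, evict B, frames {E,V,D,C}
Page faults: 10.

10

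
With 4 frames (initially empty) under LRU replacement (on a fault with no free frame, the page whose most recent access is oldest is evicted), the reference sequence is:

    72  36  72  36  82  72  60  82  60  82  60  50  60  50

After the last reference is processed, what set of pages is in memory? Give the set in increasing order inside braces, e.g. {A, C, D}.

{50, 60, 72, 82}

72: miss, frames [72]
36: miss, frames [72, 36]
72: hit
36: hit
82: miss, frames [72, 36, 82]
72: hit
60: miss, frames [36, 82, 72, 60]
82: hit
60: hit
82: hit
60: hit
50: miss, evict 36, frames [72, 82, 60, 50]
60: hit
50: hit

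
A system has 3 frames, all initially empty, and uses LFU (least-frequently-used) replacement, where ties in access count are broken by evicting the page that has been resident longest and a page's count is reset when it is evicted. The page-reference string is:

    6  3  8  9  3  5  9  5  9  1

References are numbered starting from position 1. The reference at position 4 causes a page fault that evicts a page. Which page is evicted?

6

pos 1: 6: fault, frames (6)
pos 2: 3: fault, frames (6 3)
pos 3: 8: fault, frames (6 3 8)
pos 4: 9: fault, evict 6, frames (3 8 9)
At position 4, page 6 is evicted.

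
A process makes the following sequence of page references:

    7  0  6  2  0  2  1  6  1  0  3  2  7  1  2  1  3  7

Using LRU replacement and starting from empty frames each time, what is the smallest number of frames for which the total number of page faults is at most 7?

f=1: 18 faults
f=2: 15 faults
f=3: 13 faults
f=4: 9 faults
f=5: 7 faults
f=6: 6 faults
Smallest f with faults ≤ 7 is 5.

5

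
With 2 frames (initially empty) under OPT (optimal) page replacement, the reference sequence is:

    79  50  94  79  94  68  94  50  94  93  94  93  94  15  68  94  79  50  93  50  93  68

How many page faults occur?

12

79 → fault, frames [79]
50 → fault, frames [79, 50]
94 → fault, evict 50, frames [79, 94]
79 → hit
94 → hit
68 → fault, evict 79, frames [94, 68]
94 → hit
50 → fault, evict 68, frames [94, 50]
94 → hit
93 → fault, evict 50, frames [94, 93]
94 → hit
93 → hit
94 → hit
15 → fault, evict 93, frames [94, 15]
68 → fault, evict 15, frames [94, 68]
94 → hit
79 → fault, evict 94, frames [68, 79]
50 → fault, evict 79, frames [68, 50]
93 → fault, evict 68, frames [50, 93]
50 → hit
93 → hit
68 → fault, evict 93, frames [50, 68]
Page faults: 12.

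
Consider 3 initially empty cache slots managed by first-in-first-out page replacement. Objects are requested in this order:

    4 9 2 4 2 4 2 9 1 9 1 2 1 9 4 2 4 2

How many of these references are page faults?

5

4 -> miss, frames [4]
9 -> miss, frames [4, 9]
2 -> miss, frames [4, 9, 2]
4 -> hit
2 -> hit
4 -> hit
2 -> hit
9 -> hit
1 -> miss, evict 4, frames [9, 2, 1]
9 -> hit
1 -> hit
2 -> hit
1 -> hit
9 -> hit
4 -> miss, evict 9, frames [2, 1, 4]
2 -> hit
4 -> hit
2 -> hit
Page faults: 5.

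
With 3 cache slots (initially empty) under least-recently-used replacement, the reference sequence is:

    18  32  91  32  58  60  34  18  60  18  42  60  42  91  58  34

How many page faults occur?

11

18: fault, frames {18}
32: fault, frames {18,32}
91: fault, frames {18,32,91}
32: hit
58: fault, evict 18, frames {91,32,58}
60: fault, evict 91, frames {32,58,60}
34: fault, evict 32, frames {58,60,34}
18: fault, evict 58, frames {60,34,18}
60: hit
18: hit
42: fault, evict 34, frames {60,18,42}
60: hit
42: hit
91: fault, evict 18, frames {60,42,91}
58: fault, evict 60, frames {42,91,58}
34: fault, evict 42, frames {91,58,34}
Page faults: 11.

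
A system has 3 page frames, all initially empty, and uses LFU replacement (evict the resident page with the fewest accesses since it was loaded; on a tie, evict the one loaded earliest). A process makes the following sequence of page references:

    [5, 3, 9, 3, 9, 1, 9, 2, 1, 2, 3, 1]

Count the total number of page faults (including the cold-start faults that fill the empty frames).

8

5 → miss, frames {5}
3 → miss, frames {5,3}
9 → miss, frames {5,3,9}
3 → hit
9 → hit
1 → miss, evict 5, frames {3,9,1}
9 → hit
2 → miss, evict 1, frames {3,9,2}
1 → miss, evict 2, frames {3,9,1}
2 → miss, evict 1, frames {3,9,2}
3 → hit
1 → miss, evict 2, frames {3,9,1}
Page faults: 8.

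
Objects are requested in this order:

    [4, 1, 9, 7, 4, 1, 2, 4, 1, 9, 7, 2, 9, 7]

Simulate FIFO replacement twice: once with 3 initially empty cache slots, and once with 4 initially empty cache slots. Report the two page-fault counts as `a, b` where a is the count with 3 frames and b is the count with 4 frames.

9, 10

3 frames: F F F F F F F . . F F . . . → 9 faults.
4 frames: F F F F . . F F F F F F . . → 10 faults.
10 > 9: adding a frame increased faults — Belady's anomaly.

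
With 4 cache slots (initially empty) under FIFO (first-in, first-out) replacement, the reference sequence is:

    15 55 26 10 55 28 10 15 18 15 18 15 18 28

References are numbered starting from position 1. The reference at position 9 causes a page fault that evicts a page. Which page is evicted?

26

pos 1: 15 → miss, frames (15)
pos 2: 55 → miss, frames (15 55)
pos 3: 26 → miss, frames (15 55 26)
pos 4: 10 → miss, frames (15 55 26 10)
pos 5: 55 → hit
pos 6: 28 → miss, evict 15, frames (55 26 10 28)
pos 7: 10 → hit
pos 8: 15 → miss, evict 55, frames (26 10 28 15)
pos 9: 18 → miss, evict 26, frames (10 28 15 18)
At position 9, page 26 is evicted.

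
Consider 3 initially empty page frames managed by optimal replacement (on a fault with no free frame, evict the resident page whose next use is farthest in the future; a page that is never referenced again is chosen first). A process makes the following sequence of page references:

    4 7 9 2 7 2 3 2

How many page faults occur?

4: miss, frames {4}
7: miss, frames {4,7}
9: miss, frames {4,7,9}
2: miss, evict 9, frames {4,7,2}
7: hit
2: hit
3: miss, evict 7, frames {4,2,3}
2: hit
Page faults: 5.

5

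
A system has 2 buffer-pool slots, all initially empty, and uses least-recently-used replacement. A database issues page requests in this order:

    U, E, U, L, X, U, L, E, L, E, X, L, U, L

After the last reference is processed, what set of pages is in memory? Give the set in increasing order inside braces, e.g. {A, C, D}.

{L, U}

U -> miss, frames {U}
E -> miss, frames {U,E}
U -> hit
L -> miss, evict E, frames {U,L}
X -> miss, evict U, frames {L,X}
U -> miss, evict L, frames {X,U}
L -> miss, evict X, frames {U,L}
E -> miss, evict U, frames {L,E}
L -> hit
E -> hit
X -> miss, evict L, frames {E,X}
L -> miss, evict E, frames {X,L}
U -> miss, evict X, frames {L,U}
L -> hit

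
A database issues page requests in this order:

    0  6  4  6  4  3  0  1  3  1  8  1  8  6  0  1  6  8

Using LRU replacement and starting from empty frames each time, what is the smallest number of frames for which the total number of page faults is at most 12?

f=1: 18 faults
f=2: 13 faults
f=3: 11 faults
f=4: 8 faults
f=5: 7 faults
f=6: 6 faults
Smallest f with faults ≤ 12 is 3.

3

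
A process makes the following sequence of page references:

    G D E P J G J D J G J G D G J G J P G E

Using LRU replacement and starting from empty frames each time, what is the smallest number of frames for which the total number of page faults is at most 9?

f=1: 20 faults
f=2: 13 faults
f=3: 9 faults
f=4: 8 faults
f=5: 5 faults
Smallest f with faults ≤ 9 is 3.

3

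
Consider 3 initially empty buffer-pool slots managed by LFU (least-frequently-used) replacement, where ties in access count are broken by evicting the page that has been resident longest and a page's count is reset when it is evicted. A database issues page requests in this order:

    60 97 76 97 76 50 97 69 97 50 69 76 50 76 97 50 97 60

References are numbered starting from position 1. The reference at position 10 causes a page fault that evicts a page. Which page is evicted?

69

pos 1: 60 → fault, frames (60)
pos 2: 97 → fault, frames (60 97)
pos 3: 76 → fault, frames (60 97 76)
pos 4: 97 → hit
pos 5: 76 → hit
pos 6: 50 → fault, evict 60, frames (97 76 50)
pos 7: 97 → hit
pos 8: 69 → fault, evict 50, frames (97 76 69)
pos 9: 97 → hit
pos 10: 50 → fault, evict 69, frames (97 76 50)
At position 10, page 69 is evicted.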